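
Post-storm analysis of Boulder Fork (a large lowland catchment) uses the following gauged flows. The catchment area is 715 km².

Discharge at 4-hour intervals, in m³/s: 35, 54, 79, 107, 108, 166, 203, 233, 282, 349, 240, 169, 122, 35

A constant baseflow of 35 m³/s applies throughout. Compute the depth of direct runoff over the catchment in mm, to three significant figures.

d ≈ 34.1 mm

Direct runoff: 0.0, 19.0, 44.0, 72.0, 73.0, 131.0, 168.0, 198.0, 247.0, 314.0, 205.0, 134.0, 87.0, 0.0 m³/s; ΣQ_DR = 1692 m³/s.
V = ΣQ_DR · Δt = 1692 × 14400 s = 2.436 × 10^7 m³.
Over A = 715 km², depth = V / A = 34.1 mm.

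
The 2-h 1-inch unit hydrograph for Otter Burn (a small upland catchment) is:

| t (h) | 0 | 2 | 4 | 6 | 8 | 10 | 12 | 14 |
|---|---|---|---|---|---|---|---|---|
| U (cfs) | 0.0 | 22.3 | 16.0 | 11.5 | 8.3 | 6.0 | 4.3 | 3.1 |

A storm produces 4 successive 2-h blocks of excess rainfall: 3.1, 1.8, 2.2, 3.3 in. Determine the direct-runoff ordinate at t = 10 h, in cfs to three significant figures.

Q ≈ 112 cfs

By discrete convolution, Q_j = Σ (P_i / 1 in) · U_{j−i}.
At t = 10 h (j=5): Q = (3.1/1)·6.0 + (1.8/1)·8.3 + (2.2/1)·11.5 + (3.3/1)·16.0 = 112 cfs.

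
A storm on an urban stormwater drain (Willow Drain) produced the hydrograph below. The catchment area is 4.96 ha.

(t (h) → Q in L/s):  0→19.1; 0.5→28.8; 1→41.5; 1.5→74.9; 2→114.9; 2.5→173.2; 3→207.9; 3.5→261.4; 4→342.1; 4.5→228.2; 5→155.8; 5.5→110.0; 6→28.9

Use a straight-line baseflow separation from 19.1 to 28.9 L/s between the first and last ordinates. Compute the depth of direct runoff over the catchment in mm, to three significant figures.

Direct runoff: 0.00, 8.88, 20.77, 53.35, 92.53, 150.02, 183.90, 236.58, 316.47, 201.75, 128.53, 81.92, 0.00 L/s; ΣQ_DR = 1475 L/s.
V = ΣQ_DR · Δt = 1475 × 1800 s = 2.654 × 10^6 L.
Over A = 4.96 ha, depth = V / A = 53.5 mm.

d ≈ 53.5 mm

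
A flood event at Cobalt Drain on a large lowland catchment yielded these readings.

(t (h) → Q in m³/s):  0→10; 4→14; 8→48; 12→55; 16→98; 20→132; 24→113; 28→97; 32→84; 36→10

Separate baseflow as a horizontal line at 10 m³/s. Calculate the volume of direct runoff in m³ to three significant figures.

V ≈ 8.08 × 10^6 m³

Direct-runoff ordinates (Q − Q_b): 0.0, 4.0, 38.0, 45.0, 88.0, 122.0, 103.0, 87.0, 74.0, 0.0 m³/s.
ΣQ_DR = 561.0 m³/s.
With Δt = 4 h = 14400 s, V = ΣQ_DR · Δt = 561.0 × 14400 = 8.08 × 10^6 m³.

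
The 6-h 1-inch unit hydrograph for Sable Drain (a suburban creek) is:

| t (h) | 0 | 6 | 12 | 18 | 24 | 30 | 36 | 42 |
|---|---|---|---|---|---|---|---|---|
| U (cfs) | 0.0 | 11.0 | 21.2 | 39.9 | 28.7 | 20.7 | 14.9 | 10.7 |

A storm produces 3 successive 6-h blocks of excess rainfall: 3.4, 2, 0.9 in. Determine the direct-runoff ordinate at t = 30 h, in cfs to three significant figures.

By discrete convolution, Q_j = Σ (P_i / 1 in) · U_{j−i}.
At t = 30 h (j=5): Q = (3.4/1)·20.7 + (2/1)·28.7 + (0.9/1)·39.9 = 164 cfs.

Q ≈ 164 cfs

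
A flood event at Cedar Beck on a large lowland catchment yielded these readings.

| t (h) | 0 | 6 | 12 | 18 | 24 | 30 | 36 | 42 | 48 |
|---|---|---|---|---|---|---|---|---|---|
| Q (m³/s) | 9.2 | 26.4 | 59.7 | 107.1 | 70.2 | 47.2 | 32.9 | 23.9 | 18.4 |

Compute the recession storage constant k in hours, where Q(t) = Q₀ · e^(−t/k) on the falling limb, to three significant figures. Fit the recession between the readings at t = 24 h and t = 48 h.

k ≈ 17.9 h

On the falling limb, Q drops from 70.2 to 18.4 m³/s between t = 24 h and t = 48 h (Δt = 24 h).
k = −Δt / ln(Q₂/Q₁) = −24 / ln(18.4/70.2) = 17.9 h.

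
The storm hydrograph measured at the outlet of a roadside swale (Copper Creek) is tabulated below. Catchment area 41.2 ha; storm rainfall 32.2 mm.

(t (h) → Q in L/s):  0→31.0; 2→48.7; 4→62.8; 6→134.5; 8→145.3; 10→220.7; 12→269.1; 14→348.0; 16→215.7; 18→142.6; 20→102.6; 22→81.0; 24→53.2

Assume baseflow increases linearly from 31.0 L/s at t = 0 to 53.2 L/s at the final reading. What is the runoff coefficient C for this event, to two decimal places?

ΣQ_DR = 1308 L/s; V = ΣQ_DR·Δt = 9.417 × 10^6 L.
Runoff depth d = V / A = 22.86 mm.
C = d / P = 22.86 / 32.2 = 0.71.

C ≈ 0.71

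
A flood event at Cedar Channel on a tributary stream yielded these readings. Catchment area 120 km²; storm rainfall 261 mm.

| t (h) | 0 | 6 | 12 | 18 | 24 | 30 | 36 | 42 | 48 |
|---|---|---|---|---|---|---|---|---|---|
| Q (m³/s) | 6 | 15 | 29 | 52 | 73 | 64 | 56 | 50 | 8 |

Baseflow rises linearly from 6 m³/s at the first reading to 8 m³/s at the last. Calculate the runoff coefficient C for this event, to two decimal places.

ΣQ_DR = 290.0 m³/s; V = ΣQ_DR·Δt = 6.264 × 10^6 m³.
Runoff depth d = V / A = 52.20 mm.
C = d / P = 52.20 / 261 = 0.20.

C ≈ 0.20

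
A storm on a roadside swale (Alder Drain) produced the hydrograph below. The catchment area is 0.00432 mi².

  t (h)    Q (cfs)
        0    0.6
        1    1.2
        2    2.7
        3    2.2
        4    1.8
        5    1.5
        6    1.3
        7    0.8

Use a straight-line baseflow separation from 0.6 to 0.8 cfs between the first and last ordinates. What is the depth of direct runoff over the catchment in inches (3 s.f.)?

d ≈ 2.33 in

Direct runoff: 0.00, 0.57, 2.04, 1.51, 1.09, 0.76, 0.53, 0.00 cfs; ΣQ_DR = 6.500 cfs.
V = ΣQ_DR · Δt = 6.500 × 3600 s = 23400 ft³.
Over A = 0.00432 mi², depth = V / A = 2.33 in.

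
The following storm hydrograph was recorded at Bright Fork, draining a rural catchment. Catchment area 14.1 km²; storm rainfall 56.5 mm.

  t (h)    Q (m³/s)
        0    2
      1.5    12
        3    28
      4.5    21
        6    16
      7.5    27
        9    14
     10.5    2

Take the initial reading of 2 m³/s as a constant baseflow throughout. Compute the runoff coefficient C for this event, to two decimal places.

ΣQ_DR = 106.0 m³/s; V = ΣQ_DR·Δt = 5.724 × 10^5 m³.
Runoff depth d = V / A = 40.60 mm.
C = d / P = 40.60 / 56.5 = 0.72.

C ≈ 0.72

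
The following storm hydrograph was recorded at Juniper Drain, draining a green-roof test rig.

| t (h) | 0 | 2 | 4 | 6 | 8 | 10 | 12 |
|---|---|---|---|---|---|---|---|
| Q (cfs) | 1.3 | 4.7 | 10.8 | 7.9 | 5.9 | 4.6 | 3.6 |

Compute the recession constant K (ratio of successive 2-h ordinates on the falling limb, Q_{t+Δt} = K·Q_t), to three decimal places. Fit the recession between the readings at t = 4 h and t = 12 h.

Using the recession-limb readings at t = 4 h and t = 12 h: Q falls from 10.8 to 3.6 cfs over 4 intervals.
K = (Q₂/Q₁)^(1/4) = (3.6/10.8)^(1/4) = 0.760.

K ≈ 0.760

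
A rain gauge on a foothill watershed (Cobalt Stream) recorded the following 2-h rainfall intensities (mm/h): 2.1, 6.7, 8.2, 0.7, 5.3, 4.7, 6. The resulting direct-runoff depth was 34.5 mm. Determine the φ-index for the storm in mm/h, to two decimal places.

Only the 5 blocks with intensity above φ contribute runoff: 6.7, 8.2, 5.3, 4.7, 6 mm/h.
Σ(I−φ)·Δt = d  ⇒  (6.7+8.2+5.3+4.7+6 − 5φ)·2 = 34.5
φ = (30.90 − 34.5/2) / 5 = 2.73 mm/h.

φ ≈ 2.73 mm/h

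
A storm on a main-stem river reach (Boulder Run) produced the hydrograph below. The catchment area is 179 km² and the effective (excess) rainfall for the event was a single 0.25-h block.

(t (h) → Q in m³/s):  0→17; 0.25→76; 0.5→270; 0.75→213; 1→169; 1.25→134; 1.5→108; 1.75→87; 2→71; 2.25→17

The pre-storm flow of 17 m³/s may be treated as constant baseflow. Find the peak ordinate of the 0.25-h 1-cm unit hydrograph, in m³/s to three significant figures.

U_p ≈ 507 m³/s

Direct runoff: 0.0, 59.0, 253.0, 196.0, 152.0, 117.0, 91.0, 70.0, 54.0, 0.0 m³/s; ΣQ_DR = 992.0 m³/s, peak = 253.0 m³/s.
Runoff depth d = ΣQ_DR·Δt / A = 992.0 × 900 / (179 km²) = 4.988 mm.
The 1-cm UH is the DRH scaled by (10 mm)/d, so U_p = 253.0 × 10/4.988 = 507 m³/s.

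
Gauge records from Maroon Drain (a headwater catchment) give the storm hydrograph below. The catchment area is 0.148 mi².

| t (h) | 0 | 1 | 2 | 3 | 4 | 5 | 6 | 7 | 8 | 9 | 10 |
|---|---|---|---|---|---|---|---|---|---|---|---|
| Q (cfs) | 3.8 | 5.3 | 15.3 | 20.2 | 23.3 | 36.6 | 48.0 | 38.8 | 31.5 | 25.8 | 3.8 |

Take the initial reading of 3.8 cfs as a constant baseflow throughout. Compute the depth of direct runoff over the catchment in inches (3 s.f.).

d ≈ 2.21 in

Direct runoff: 0.0, 1.5, 11.5, 16.4, 19.5, 32.8, 44.2, 35.0, 27.7, 22.0, 0.0 cfs; ΣQ_DR = 210.6 cfs.
V = ΣQ_DR · Δt = 210.6 × 3600 s = 7.582 × 10^5 ft³.
Over A = 0.148 mi², depth = V / A = 2.21 in.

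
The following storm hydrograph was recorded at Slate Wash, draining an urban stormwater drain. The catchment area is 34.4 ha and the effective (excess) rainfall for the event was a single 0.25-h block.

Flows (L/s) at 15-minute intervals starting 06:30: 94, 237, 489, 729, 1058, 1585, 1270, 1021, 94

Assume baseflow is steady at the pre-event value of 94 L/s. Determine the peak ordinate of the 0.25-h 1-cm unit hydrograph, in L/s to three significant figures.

Direct runoff: 0.0, 143.0, 395.0, 635.0, 964.0, 1491.0, 1176.0, 927.0, 0.0 L/s; ΣQ_DR = 5731 L/s, peak = 1491.0 L/s.
Runoff depth d = ΣQ_DR·Δt / A = 5731 × 900 / (34.4 ha) = 14.99 mm.
The 1-cm UH is the DRH scaled by (10 mm)/d, so U_p = 1491.0 × 10/14.99 = 994 L/s.

U_p ≈ 994 L/s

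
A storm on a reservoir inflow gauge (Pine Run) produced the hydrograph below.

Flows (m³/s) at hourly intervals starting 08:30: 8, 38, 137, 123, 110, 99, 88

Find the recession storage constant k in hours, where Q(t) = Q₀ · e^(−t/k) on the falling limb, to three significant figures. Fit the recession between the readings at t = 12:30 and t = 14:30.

On the falling limb, Q drops from 110 to 88 m³/s between t = 12:30 and t = 14:30 (Δt = 2 h).
k = −Δt / ln(Q₂/Q₁) = −2 / ln(88/110) = 8.96 h.

k ≈ 8.96 h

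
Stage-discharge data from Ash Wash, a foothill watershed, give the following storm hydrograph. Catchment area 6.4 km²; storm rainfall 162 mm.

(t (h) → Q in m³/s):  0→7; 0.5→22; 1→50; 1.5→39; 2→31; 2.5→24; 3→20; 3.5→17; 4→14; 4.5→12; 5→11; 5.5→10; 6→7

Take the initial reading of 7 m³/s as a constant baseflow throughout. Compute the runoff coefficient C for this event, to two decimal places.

ΣQ_DR = 173.0 m³/s; V = ΣQ_DR·Δt = 3.114 × 10^5 m³.
Runoff depth d = V / A = 48.66 mm.
C = d / P = 48.66 / 162 = 0.30.

C ≈ 0.30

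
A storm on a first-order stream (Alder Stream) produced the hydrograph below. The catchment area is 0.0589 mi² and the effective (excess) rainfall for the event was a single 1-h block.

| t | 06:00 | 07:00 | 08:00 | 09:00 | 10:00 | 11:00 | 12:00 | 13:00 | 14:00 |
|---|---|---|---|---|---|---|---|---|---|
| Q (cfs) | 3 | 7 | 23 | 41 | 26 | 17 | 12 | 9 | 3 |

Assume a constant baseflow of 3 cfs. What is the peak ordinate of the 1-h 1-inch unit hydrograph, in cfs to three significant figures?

Direct runoff: 0.0, 4.0, 20.0, 38.0, 23.0, 14.0, 9.0, 6.0, 0.0 cfs; ΣQ_DR = 114.0 cfs, peak = 38.0 cfs.
Runoff depth d = ΣQ_DR·Δt / A = 114.0 × 3600 / (0.0589 mi²) = 2.999 in.
The 1-inch UH is the DRH scaled by (1 in)/d, so U_p = 38.0 × 1/2.999 = 12.7 cfs.

U_p ≈ 12.7 cfs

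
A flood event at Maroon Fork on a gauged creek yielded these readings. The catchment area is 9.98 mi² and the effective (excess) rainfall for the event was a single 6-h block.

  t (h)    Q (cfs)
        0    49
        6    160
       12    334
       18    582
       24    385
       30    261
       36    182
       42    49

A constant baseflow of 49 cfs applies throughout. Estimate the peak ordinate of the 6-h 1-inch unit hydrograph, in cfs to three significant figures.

Direct runoff: 0.0, 111.0, 285.0, 533.0, 336.0, 212.0, 133.0, 0.0 cfs; ΣQ_DR = 1610 cfs, peak = 533.0 cfs.
Runoff depth d = ΣQ_DR·Δt / A = 1610 × 21600 / (9.98 mi²) = 1.500 in.
The 1-inch UH is the DRH scaled by (1 in)/d, so U_p = 533.0 × 1/1.500 = 355 cfs.

U_p ≈ 355 cfs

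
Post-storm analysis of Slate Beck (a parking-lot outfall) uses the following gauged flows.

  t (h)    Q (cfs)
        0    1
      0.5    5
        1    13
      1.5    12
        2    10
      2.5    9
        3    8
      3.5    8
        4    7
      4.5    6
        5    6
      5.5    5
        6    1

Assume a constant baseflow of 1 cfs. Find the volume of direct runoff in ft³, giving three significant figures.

Direct-runoff ordinates (Q − Q_b): 0.0, 4.0, 12.0, 11.0, 9.0, 8.0, 7.0, 7.0, 6.0, 5.0, 5.0, 4.0, 0.0 cfs.
ΣQ_DR = 78.00 cfs.
With Δt = 0.5 h = 1800 s, V = ΣQ_DR · Δt = 78.00 × 1800 = 1.40 × 10^5 ft³.

V ≈ 1.40 × 10^5 ft³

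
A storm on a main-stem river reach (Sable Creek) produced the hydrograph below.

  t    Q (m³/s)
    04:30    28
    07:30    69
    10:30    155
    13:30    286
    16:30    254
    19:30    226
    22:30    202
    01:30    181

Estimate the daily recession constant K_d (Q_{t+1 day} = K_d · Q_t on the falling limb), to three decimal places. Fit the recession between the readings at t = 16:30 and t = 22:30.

K_d ≈ 0.400

Between t = 16:30 and t = 22:30 the flow falls from 254 to 202 m³/s over 2×3 h = 6 h.
Per-interval ratio K = (202/254)^(1/2) = 0.8918; K_d = K^(24/3) = 0.400.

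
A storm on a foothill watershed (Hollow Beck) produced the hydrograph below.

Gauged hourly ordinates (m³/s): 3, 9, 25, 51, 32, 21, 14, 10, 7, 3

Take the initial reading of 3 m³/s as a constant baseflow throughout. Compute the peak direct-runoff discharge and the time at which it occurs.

Subtracting baseflow gives direct-runoff ordinates: 0.0, 6.0, 22.0, 48.0, 29.0, 18.0, 11.0, 7.0, 4.0, 0.0 m³/s.
The maximum is 48.0 m³/s, occurring at the reading for t = 3 h.

Q_p = 48.0 m³/s at t = 3 h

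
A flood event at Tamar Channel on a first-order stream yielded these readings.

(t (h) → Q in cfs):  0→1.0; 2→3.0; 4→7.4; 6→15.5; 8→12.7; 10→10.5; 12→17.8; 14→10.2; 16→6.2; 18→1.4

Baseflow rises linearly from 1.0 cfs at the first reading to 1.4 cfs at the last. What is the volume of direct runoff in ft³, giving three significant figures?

Direct-runoff ordinates (Q − Q_b): 0.00, 1.96, 6.31, 14.37, 11.52, 9.28, 16.53, 8.89, 4.84, 0.00 cfs.
ΣQ_DR = 73.70 cfs.
With Δt = 2 h = 7200 s, V = ΣQ_DR · Δt = 73.70 × 7200 = 5.31 × 10^5 ft³.

V ≈ 5.31 × 10^5 ft³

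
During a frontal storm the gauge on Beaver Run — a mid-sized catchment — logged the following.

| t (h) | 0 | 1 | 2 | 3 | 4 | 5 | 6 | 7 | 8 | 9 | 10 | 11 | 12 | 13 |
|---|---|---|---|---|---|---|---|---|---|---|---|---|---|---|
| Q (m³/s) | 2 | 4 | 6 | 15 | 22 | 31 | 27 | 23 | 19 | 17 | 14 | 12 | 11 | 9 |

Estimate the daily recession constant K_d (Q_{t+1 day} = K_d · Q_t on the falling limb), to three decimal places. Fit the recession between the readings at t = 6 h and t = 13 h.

K_d ≈ 0.023

Between t = 6 h and t = 13 h the flow falls from 27 to 9 m³/s over 7×1 h = 7 h.
Per-interval ratio K = (9/27)^(1/7) = 0.8548; K_d = K^(24/1) = 0.023.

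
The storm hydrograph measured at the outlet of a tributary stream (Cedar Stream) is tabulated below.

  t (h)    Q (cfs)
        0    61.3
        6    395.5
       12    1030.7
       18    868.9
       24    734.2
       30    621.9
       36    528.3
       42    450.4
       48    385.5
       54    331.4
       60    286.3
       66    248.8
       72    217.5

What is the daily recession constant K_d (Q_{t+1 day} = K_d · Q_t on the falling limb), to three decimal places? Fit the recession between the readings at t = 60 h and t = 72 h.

K_d ≈ 0.577

Between t = 60 h and t = 72 h the flow falls from 286.3 to 217.5 cfs over 2×6 h = 12 h.
Per-interval ratio K = (217.5/286.3)^(1/2) = 0.8716; K_d = K^(24/6) = 0.577.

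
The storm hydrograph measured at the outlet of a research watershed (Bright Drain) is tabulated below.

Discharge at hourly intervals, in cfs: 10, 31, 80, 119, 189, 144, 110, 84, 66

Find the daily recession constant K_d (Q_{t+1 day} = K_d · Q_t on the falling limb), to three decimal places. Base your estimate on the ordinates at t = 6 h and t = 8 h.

Between t = 6 h and t = 8 h the flow falls from 110 to 66 cfs over 2×1 h = 2 h.
Per-interval ratio K = (66/110)^(1/2) = 0.7746; K_d = K^(24/1) = 0.002.

K_d ≈ 0.002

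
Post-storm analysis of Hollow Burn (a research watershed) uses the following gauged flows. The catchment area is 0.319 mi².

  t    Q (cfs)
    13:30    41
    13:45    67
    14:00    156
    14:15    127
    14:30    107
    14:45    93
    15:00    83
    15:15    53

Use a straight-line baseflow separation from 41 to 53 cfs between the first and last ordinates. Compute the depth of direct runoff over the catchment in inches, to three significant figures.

d ≈ 0.426 in

Direct runoff: 0.00, 24.29, 111.57, 80.86, 59.14, 43.43, 31.71, 0.00 cfs; ΣQ_DR = 351.0 cfs.
V = ΣQ_DR · Δt = 351.0 × 900 s = 3.159 × 10^5 ft³.
Over A = 0.319 mi², depth = V / A = 0.426 in.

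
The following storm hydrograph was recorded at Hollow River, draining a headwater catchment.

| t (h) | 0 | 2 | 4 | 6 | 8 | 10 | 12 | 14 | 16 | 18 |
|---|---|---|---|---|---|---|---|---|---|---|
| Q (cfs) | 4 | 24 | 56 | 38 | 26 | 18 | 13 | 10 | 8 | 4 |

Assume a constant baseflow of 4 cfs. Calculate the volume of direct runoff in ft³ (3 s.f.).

V ≈ 1.16 × 10^6 ft³

Direct-runoff ordinates (Q − Q_b): 0.0, 20.0, 52.0, 34.0, 22.0, 14.0, 9.0, 6.0, 4.0, 0.0 cfs.
ΣQ_DR = 161.0 cfs.
With Δt = 2 h = 7200 s, V = ΣQ_DR · Δt = 161.0 × 7200 = 1.16 × 10^6 ft³.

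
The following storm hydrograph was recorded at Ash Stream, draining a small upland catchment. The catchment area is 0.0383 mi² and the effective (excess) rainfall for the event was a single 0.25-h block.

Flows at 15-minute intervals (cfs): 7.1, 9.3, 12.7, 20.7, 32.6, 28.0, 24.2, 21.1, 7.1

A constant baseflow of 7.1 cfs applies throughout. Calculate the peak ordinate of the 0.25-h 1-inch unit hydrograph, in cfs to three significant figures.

Direct runoff: 0.0, 2.2, 5.6, 13.6, 25.5, 20.9, 17.1, 14.0, 0.0 cfs; ΣQ_DR = 98.90 cfs, peak = 25.5 cfs.
Runoff depth d = ΣQ_DR·Δt / A = 98.90 × 900 / (0.0383 mi²) = 1.000 in.
The 1-inch UH is the DRH scaled by (1 in)/d, so U_p = 25.5 × 1/1.000 = 25.5 cfs.

U_p ≈ 25.5 cfs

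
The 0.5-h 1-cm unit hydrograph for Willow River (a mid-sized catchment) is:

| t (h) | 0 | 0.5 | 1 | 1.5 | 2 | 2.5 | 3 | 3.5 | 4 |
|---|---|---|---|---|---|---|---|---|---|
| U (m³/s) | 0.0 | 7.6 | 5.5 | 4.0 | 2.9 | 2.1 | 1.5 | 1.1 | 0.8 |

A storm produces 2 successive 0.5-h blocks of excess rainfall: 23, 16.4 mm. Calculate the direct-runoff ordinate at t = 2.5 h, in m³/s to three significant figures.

Q ≈ 9.59 m³/s

By discrete convolution, Q_j = Σ (P_i / 10 mm) · U_{j−i}.
At t = 2.5 h (j=5): Q = (23/10)·2.1 + (16.4/10)·2.9 = 9.59 m³/s.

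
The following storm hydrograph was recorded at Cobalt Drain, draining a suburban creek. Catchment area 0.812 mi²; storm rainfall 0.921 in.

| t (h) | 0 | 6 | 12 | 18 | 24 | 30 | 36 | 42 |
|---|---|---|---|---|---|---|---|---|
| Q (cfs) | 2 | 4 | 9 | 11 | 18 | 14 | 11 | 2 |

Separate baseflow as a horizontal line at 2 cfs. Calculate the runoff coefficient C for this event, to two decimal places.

C ≈ 0.68

ΣQ_DR = 55.00 cfs; V = ΣQ_DR·Δt = 1.188 × 10^6 ft³.
Runoff depth d = V / A = 0.6298 in.
C = d / P = 0.6298 / 0.921 = 0.68.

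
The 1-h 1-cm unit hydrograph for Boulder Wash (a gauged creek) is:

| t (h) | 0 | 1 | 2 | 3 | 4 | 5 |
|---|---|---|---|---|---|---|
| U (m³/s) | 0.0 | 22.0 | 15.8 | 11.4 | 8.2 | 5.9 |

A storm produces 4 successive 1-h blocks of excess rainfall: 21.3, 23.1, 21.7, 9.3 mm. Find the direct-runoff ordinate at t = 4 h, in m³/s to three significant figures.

Q ≈ 98.5 m³/s

By discrete convolution, Q_j = Σ (P_i / 10 mm) · U_{j−i}.
At t = 4 h (j=4): Q = (21.3/10)·8.2 + (23.1/10)·11.4 + (21.7/10)·15.8 + (9.3/10)·22.0 = 98.5 m³/s.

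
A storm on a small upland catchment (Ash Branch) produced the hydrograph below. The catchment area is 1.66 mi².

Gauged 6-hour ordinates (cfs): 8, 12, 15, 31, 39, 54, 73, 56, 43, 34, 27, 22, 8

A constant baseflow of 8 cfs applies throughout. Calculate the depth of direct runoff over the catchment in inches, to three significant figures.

Direct runoff: 0.0, 4.0, 7.0, 23.0, 31.0, 46.0, 65.0, 48.0, 35.0, 26.0, 19.0, 14.0, 0.0 cfs; ΣQ_DR = 318.0 cfs.
V = ΣQ_DR · Δt = 318.0 × 21600 s = 6.869 × 10^6 ft³.
Over A = 1.66 mi², depth = V / A = 1.78 in.

d ≈ 1.78 in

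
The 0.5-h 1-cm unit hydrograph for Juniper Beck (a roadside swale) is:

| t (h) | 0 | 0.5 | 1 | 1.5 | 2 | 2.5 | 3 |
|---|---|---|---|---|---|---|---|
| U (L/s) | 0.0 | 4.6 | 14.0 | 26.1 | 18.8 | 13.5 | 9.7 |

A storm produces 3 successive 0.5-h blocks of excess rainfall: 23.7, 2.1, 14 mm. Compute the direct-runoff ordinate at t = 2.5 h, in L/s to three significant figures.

By discrete convolution, Q_j = Σ (P_i / 10 mm) · U_{j−i}.
At t = 2.5 h (j=5): Q = (23.7/10)·13.5 + (2.1/10)·18.8 + (14/10)·26.1 = 72.5 L/s.

Q ≈ 72.5 L/s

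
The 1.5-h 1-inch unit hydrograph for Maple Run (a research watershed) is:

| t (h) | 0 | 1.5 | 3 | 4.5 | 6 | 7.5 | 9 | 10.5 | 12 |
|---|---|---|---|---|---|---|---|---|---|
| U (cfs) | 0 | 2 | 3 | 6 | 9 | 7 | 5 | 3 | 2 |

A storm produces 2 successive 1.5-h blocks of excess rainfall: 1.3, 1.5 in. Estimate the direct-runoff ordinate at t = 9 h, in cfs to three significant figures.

Q ≈ 17.0 cfs

By discrete convolution, Q_j = Σ (P_i / 1 in) · U_{j−i}.
At t = 9 h (j=6): Q = (1.3/1)·5 + (1.5/1)·7 = 17.0 cfs.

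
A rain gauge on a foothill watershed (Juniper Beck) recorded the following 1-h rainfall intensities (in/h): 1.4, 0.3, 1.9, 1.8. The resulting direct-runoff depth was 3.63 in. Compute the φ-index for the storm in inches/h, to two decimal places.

Only the 3 blocks with intensity above φ contribute runoff: 1.4, 1.9, 1.8 in/h.
Σ(I−φ)·Δt = d  ⇒  (1.4+1.9+1.8 − 3φ)·1 = 3.63
φ = (5.100 − 3.63/1) / 3 = 0.49 in/h.

φ ≈ 0.49 in/h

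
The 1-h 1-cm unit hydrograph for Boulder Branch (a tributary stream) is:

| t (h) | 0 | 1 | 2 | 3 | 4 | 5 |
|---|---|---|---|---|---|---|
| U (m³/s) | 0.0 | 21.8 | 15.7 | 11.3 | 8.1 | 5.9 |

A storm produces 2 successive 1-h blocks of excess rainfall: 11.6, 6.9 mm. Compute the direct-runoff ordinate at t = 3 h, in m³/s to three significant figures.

Q ≈ 23.9 m³/s

By discrete convolution, Q_j = Σ (P_i / 10 mm) · U_{j−i}.
At t = 3 h (j=3): Q = (11.6/10)·11.3 + (6.9/10)·15.7 = 23.9 m³/s.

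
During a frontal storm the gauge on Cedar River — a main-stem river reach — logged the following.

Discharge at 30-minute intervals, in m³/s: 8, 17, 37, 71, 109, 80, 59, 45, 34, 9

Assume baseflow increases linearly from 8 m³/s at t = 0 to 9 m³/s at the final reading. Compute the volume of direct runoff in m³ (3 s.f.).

V ≈ 6.91 × 10^5 m³

Direct-runoff ordinates (Q − Q_b): 0.00, 8.89, 28.78, 62.67, 100.56, 71.44, 50.33, 36.22, 25.11, 0.00 m³/s.
ΣQ_DR = 384.0 m³/s.
With Δt = 0.5 h = 1800 s, V = ΣQ_DR · Δt = 384.0 × 1800 = 6.91 × 10^5 m³.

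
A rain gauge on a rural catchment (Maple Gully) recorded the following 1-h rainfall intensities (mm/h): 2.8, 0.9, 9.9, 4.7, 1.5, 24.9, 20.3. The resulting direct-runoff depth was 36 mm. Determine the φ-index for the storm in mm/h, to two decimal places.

φ ≈ 6.37 mm/h

Only the 3 blocks with intensity above φ contribute runoff: 9.9, 24.9, 20.3 mm/h.
Σ(I−φ)·Δt = d  ⇒  (9.9+24.9+20.3 − 3φ)·1 = 36
φ = (55.10 − 36/1) / 3 = 6.37 mm/h.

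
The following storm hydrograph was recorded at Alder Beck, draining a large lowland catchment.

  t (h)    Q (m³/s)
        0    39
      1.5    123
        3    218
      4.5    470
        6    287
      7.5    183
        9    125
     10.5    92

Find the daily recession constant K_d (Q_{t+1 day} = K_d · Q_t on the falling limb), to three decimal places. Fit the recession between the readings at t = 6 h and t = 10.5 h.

K_d ≈ 0.002

Between t = 6 h and t = 10.5 h the flow falls from 287 to 92 m³/s over 3×1.5 h = 4.5 h.
Per-interval ratio K = (92/287)^(1/3) = 0.6844; K_d = K^(24/1.5) = 0.002.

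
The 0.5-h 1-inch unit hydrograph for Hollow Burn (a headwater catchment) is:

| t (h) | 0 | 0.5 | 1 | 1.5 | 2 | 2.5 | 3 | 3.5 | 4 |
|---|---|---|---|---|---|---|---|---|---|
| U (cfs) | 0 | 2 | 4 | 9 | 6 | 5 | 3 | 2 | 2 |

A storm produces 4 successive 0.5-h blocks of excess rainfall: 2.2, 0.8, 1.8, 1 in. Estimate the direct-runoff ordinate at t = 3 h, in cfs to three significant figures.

Q ≈ 30.4 cfs

By discrete convolution, Q_j = Σ (P_i / 1 in) · U_{j−i}.
At t = 3 h (j=6): Q = (2.2/1)·3 + (0.8/1)·5 + (1.8/1)·6 + (1/1)·9 = 30.4 cfs.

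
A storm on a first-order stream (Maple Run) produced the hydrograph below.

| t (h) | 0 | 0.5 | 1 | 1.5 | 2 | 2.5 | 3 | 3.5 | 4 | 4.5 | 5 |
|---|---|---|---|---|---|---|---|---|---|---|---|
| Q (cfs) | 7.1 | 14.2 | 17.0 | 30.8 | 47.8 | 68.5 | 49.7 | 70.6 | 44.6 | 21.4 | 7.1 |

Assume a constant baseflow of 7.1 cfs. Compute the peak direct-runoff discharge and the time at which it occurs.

Q_p = 63.5 cfs at t = 3.5 h

Subtracting baseflow gives direct-runoff ordinates: 0.0, 7.1, 9.9, 23.7, 40.7, 61.4, 42.6, 63.5, 37.5, 14.3, 0.0 cfs.
The maximum is 63.5 cfs, occurring at the reading for t = 3.5 h.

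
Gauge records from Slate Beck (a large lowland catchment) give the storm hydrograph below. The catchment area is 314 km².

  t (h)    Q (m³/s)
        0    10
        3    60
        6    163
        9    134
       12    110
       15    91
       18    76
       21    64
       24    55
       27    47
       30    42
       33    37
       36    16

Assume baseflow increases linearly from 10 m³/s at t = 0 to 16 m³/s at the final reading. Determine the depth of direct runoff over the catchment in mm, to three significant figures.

Direct runoff: 0.00, 49.50, 152.00, 122.50, 98.00, 78.50, 63.00, 50.50, 41.00, 32.50, 27.00, 21.50, 0.00 m³/s; ΣQ_DR = 736.0 m³/s.
V = ΣQ_DR · Δt = 736.0 × 10800 s = 7.949 × 10^6 m³.
Over A = 314 km², depth = V / A = 25.3 mm.

d ≈ 25.3 mm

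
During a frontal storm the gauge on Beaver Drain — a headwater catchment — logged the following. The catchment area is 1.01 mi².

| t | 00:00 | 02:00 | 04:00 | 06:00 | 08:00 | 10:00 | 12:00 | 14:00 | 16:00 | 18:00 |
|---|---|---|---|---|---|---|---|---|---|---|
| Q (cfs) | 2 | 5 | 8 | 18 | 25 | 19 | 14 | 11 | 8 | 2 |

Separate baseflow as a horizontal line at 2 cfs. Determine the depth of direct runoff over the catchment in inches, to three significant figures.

d ≈ 0.282 in

Direct runoff: 0.0, 3.0, 6.0, 16.0, 23.0, 17.0, 12.0, 9.0, 6.0, 0.0 cfs; ΣQ_DR = 92.00 cfs.
V = ΣQ_DR · Δt = 92.00 × 7200 s = 6.624 × 10^5 ft³.
Over A = 1.01 mi², depth = V / A = 0.282 in.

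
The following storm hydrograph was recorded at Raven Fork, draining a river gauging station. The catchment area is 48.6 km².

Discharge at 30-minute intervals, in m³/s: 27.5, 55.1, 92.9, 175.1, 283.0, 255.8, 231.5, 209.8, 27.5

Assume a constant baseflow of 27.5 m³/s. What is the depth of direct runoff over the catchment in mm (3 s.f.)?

d ≈ 41.1 mm

Direct runoff: 0.0, 27.6, 65.4, 147.6, 255.5, 228.3, 204.0, 182.3, 0.0 m³/s; ΣQ_DR = 1111 m³/s.
V = ΣQ_DR · Δt = 1111 × 1800 s = 1.999 × 10^6 m³.
Over A = 48.6 km², depth = V / A = 41.1 mm.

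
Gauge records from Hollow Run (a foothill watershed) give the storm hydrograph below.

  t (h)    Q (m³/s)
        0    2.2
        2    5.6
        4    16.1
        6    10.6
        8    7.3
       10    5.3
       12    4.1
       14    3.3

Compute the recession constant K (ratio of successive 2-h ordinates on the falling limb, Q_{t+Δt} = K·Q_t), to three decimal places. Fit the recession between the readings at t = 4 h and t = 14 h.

Using the recession-limb readings at t = 4 h and t = 14 h: Q falls from 16.1 to 3.3 m³/s over 5 intervals.
K = (Q₂/Q₁)^(1/5) = (3.3/16.1)^(1/5) = 0.728.

K ≈ 0.728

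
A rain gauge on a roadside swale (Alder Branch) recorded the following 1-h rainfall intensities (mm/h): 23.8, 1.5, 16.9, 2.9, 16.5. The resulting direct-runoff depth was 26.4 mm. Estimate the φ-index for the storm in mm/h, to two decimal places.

φ ≈ 10.27 mm/h

Only the 3 blocks with intensity above φ contribute runoff: 23.8, 16.9, 16.5 mm/h.
Σ(I−φ)·Δt = d  ⇒  (23.8+16.9+16.5 − 3φ)·1 = 26.4
φ = (57.20 − 26.4/1) / 3 = 10.27 mm/h.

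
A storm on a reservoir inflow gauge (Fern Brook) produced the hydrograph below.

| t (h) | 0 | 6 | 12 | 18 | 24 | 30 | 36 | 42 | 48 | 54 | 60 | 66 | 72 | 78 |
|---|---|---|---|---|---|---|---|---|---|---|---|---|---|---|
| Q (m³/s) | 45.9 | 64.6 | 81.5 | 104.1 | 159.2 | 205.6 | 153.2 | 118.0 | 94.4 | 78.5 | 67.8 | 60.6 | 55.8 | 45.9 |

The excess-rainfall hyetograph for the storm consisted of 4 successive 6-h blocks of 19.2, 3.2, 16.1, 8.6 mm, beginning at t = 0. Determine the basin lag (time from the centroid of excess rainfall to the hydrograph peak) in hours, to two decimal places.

t_L ≈ 19.20 h

Centroid of excess rainfall: t_c = Σ P_i·t̄_i / ΣP_i = 10.7962 h (block centres at 3, 9, 15, 21 h).
Hydrograph peak occurs at t = 30 h, so basin lag t_L = 30 − 10.7962 = 19.20 h.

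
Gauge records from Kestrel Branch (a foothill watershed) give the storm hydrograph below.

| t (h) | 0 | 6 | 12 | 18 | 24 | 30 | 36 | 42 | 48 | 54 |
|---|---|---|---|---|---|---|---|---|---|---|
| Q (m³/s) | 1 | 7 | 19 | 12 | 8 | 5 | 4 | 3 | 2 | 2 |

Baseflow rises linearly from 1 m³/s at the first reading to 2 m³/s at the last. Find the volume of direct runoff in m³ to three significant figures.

Direct-runoff ordinates (Q − Q_b): 0.00, 5.89, 17.78, 10.67, 6.56, 3.44, 2.33, 1.22, 0.11, 0.00 m³/s.
ΣQ_DR = 48.00 m³/s.
With Δt = 6 h = 21600 s, V = ΣQ_DR · Δt = 48.00 × 21600 = 1.04 × 10^6 m³.

V ≈ 1.04 × 10^6 m³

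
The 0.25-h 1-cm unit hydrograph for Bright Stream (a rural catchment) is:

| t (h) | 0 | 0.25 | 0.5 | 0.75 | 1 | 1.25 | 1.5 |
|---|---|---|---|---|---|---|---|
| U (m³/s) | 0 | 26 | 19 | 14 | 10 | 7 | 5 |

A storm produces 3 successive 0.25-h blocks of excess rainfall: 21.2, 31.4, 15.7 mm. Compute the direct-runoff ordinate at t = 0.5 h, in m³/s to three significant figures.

Q ≈ 122 m³/s

By discrete convolution, Q_j = Σ (P_i / 10 mm) · U_{j−i}.
At t = 0.5 h (j=2): Q = (21.2/10)·19 + (31.4/10)·26 + (15.7/10)·0 = 122 m³/s.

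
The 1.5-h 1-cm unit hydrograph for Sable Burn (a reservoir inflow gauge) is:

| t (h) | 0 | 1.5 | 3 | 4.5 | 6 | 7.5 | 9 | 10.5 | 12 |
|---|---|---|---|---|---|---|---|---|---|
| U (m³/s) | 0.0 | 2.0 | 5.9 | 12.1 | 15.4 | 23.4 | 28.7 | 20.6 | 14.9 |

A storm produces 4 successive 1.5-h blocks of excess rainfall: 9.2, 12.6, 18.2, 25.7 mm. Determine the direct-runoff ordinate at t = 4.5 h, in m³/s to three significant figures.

Q ≈ 22.2 m³/s

By discrete convolution, Q_j = Σ (P_i / 10 mm) · U_{j−i}.
At t = 4.5 h (j=3): Q = (9.2/10)·12.1 + (12.6/10)·5.9 + (18.2/10)·2.0 + (25.7/10)·0.0 = 22.2 m³/s.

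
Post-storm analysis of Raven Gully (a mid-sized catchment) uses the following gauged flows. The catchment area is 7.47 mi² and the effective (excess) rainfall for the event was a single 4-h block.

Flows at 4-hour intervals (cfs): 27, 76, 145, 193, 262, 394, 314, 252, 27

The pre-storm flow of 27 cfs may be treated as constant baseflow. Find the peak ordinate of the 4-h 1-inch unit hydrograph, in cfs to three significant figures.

U_p ≈ 306 cfs

Direct runoff: 0.0, 49.0, 118.0, 166.0, 235.0, 367.0, 287.0, 225.0, 0.0 cfs; ΣQ_DR = 1447 cfs, peak = 367.0 cfs.
Runoff depth d = ΣQ_DR·Δt / A = 1447 × 14400 / (7.47 mi²) = 1.201 in.
The 1-inch UH is the DRH scaled by (1 in)/d, so U_p = 367.0 × 1/1.201 = 306 cfs.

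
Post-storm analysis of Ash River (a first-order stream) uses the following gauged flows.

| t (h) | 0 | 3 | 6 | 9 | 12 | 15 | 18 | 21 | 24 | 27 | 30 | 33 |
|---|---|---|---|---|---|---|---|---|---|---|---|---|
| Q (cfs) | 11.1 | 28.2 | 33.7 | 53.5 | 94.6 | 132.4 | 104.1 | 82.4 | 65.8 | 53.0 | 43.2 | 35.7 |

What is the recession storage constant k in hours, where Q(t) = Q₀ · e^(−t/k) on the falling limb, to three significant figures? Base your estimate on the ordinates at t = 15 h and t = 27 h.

On the falling limb, Q drops from 132.4 to 53.0 cfs between t = 15 h and t = 27 h (Δt = 12 h).
k = −Δt / ln(Q₂/Q₁) = −12 / ln(53.0/132.4) = 13.1 h.

k ≈ 13.1 h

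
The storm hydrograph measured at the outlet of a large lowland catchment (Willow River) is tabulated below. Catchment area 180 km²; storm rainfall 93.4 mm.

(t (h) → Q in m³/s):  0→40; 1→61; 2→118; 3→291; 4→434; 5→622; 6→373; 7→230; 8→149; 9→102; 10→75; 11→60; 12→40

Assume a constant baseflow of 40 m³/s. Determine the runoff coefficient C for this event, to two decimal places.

ΣQ_DR = 2075 m³/s; V = ΣQ_DR·Δt = 7.470 × 10^6 m³.
Runoff depth d = V / A = 41.50 mm.
C = d / P = 41.50 / 93.4 = 0.44.

C ≈ 0.44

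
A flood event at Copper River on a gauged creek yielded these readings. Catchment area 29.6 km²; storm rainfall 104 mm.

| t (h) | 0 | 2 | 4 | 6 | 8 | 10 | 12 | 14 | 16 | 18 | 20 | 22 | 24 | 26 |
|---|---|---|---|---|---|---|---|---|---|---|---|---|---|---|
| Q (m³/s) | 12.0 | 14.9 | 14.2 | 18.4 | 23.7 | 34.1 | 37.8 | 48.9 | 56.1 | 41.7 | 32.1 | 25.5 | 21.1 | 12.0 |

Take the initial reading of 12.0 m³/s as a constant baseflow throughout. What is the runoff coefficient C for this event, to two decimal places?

C ≈ 0.53

ΣQ_DR = 224.5 m³/s; V = ΣQ_DR·Δt = 1.616 × 10^6 m³.
Runoff depth d = V / A = 54.61 mm.
C = d / P = 54.61 / 104 = 0.53.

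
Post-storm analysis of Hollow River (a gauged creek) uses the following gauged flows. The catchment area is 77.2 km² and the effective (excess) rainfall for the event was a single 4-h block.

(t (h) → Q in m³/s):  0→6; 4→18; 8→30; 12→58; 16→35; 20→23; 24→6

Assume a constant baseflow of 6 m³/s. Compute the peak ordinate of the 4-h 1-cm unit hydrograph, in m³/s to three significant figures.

Direct runoff: 0.0, 12.0, 24.0, 52.0, 29.0, 17.0, 0.0 m³/s; ΣQ_DR = 134.0 m³/s, peak = 52.0 m³/s.
Runoff depth d = ΣQ_DR·Δt / A = 134.0 × 14400 / (77.2 km²) = 24.99 mm.
The 1-cm UH is the DRH scaled by (10 mm)/d, so U_p = 52.0 × 10/24.99 = 20.8 m³/s.

U_p ≈ 20.8 m³/s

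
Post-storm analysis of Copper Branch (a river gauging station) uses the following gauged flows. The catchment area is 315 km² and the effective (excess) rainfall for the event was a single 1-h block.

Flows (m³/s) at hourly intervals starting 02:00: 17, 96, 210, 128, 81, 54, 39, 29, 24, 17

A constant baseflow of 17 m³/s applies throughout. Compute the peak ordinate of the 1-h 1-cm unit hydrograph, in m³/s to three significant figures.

Direct runoff: 0.0, 79.0, 193.0, 111.0, 64.0, 37.0, 22.0, 12.0, 7.0, 0.0 m³/s; ΣQ_DR = 525.0 m³/s, peak = 193.0 m³/s.
Runoff depth d = ΣQ_DR·Δt / A = 525.0 × 3600 / (315 km²) = 6.000 mm.
The 1-cm UH is the DRH scaled by (10 mm)/d, so U_p = 193.0 × 10/6.000 = 322 m³/s.

U_p ≈ 322 m³/s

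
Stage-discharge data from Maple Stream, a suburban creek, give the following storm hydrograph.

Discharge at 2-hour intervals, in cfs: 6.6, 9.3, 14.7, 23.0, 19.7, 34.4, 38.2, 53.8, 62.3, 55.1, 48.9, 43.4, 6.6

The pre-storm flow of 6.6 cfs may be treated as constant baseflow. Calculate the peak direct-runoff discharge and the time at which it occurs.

Q_p = 55.7 cfs at t = 16 h

Subtracting baseflow gives direct-runoff ordinates: 0.0, 2.7, 8.1, 16.4, 13.1, 27.8, 31.6, 47.2, 55.7, 48.5, 42.3, 36.8, 0.0 cfs.
The maximum is 55.7 cfs, occurring at the reading for t = 16 h.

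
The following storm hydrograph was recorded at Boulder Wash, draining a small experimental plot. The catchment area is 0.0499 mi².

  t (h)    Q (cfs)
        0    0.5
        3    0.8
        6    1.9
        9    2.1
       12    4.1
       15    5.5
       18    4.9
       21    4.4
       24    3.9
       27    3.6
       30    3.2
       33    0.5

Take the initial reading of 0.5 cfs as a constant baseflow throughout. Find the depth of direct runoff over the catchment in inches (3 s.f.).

d ≈ 2.74 in

Direct runoff: 0.0, 0.3, 1.4, 1.6, 3.6, 5.0, 4.4, 3.9, 3.4, 3.1, 2.7, 0.0 cfs; ΣQ_DR = 29.40 cfs.
V = ΣQ_DR · Δt = 29.40 × 10800 s = 3.175 × 10^5 ft³.
Over A = 0.0499 mi², depth = V / A = 2.74 in.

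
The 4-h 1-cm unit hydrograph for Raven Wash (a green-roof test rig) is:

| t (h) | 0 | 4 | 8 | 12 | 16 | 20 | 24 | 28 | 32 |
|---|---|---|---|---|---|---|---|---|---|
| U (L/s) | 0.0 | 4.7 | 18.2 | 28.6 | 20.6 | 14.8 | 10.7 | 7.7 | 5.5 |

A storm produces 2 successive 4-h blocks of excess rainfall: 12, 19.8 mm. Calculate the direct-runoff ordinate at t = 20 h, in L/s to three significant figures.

By discrete convolution, Q_j = Σ (P_i / 10 mm) · U_{j−i}.
At t = 20 h (j=5): Q = (12/10)·14.8 + (19.8/10)·20.6 = 58.5 L/s.

Q ≈ 58.5 L/s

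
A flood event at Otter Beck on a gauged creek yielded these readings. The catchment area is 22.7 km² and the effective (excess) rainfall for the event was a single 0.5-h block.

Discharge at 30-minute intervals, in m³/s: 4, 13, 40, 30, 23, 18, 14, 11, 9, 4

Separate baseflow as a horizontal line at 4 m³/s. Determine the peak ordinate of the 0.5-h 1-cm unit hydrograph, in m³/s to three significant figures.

U_p ≈ 36.0 m³/s

Direct runoff: 0.0, 9.0, 36.0, 26.0, 19.0, 14.0, 10.0, 7.0, 5.0, 0.0 m³/s; ΣQ_DR = 126.0 m³/s, peak = 36.0 m³/s.
Runoff depth d = ΣQ_DR·Δt / A = 126.0 × 1800 / (22.7 km²) = 9.991 mm.
The 1-cm UH is the DRH scaled by (10 mm)/d, so U_p = 36.0 × 10/9.991 = 36.0 m³/s.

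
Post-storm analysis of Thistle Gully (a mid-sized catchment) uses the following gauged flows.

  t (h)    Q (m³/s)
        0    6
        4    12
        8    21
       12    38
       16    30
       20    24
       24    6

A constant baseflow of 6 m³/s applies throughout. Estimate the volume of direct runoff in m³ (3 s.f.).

V ≈ 1.37 × 10^6 m³

Direct-runoff ordinates (Q − Q_b): 0.0, 6.0, 15.0, 32.0, 24.0, 18.0, 0.0 m³/s.
ΣQ_DR = 95.00 m³/s.
With Δt = 4 h = 14400 s, V = ΣQ_DR · Δt = 95.00 × 14400 = 1.37 × 10^6 m³.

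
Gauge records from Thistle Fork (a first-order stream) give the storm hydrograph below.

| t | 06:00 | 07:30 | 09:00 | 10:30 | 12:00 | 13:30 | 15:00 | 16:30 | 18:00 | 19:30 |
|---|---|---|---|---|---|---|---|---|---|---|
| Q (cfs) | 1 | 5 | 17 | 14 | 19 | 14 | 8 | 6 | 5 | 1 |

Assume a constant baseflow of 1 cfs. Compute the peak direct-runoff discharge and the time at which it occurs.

Subtracting baseflow gives direct-runoff ordinates: 0.0, 4.0, 16.0, 13.0, 18.0, 13.0, 7.0, 5.0, 4.0, 0.0 cfs.
The maximum is 18.0 cfs, occurring at the reading for t = 12:00.

Q_p = 18.0 cfs at t = 12:00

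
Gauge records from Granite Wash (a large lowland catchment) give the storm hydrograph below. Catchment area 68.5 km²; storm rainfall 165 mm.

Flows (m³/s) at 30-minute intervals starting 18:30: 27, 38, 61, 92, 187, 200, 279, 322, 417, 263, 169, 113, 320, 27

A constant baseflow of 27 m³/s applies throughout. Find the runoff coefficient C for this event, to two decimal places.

ΣQ_DR = 2137 m³/s; V = ΣQ_DR·Δt = 3.847 × 10^6 m³.
Runoff depth d = V / A = 56.15 mm.
C = d / P = 56.15 / 165 = 0.34.

C ≈ 0.34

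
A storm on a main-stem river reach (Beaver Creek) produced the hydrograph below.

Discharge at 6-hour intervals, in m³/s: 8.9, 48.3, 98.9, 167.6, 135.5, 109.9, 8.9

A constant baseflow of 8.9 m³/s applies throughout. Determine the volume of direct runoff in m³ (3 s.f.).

V ≈ 1.11 × 10^7 m³

Direct-runoff ordinates (Q − Q_b): 0.0, 39.4, 90.0, 158.7, 126.6, 101.0, 0.0 m³/s.
ΣQ_DR = 515.7 m³/s.
With Δt = 6 h = 21600 s, V = ΣQ_DR · Δt = 515.7 × 21600 = 1.11 × 10^7 m³.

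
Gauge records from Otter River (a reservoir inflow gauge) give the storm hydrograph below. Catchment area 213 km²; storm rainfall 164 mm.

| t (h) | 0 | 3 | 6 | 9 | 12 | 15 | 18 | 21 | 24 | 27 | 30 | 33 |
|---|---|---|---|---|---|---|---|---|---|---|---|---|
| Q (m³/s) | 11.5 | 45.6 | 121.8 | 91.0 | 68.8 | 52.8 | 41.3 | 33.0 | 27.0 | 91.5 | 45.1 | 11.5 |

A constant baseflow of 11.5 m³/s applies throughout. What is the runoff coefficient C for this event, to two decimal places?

C ≈ 0.16

ΣQ_DR = 502.9 m³/s; V = ΣQ_DR·Δt = 5.431 × 10^6 m³.
Runoff depth d = V / A = 25.50 mm.
C = d / P = 25.50 / 164 = 0.16.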